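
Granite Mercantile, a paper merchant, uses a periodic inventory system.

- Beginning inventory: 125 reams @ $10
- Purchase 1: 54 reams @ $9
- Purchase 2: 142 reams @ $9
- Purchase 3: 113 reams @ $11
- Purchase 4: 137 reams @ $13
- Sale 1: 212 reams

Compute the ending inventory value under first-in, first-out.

Sale 1 (212) [FIFO — oldest first]: 125 @ $10 + 54 @ $9 + 33 @ $9 = $2,033
Ending inventory: 109 @ $9 + 113 @ $11 + 137 @ $13 = $4,005
Check: goods available $6,038 = COGS $2,033 + ending $4,005

Ending inventory = $4,005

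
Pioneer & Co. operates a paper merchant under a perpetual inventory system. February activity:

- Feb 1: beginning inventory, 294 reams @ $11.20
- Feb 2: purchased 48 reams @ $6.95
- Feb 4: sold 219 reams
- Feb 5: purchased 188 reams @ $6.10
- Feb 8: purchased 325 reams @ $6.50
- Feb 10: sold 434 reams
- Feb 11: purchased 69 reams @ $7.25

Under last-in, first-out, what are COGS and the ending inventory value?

Feb 4, 219 sold [LIFO — newest first]: 48 @ $6.95 + 171 @ $11.20 = $2,248.80
Feb 10, 434 sold [LIFO — newest first]: 325 @ $6.50 + 109 @ $6.10 = $2,777.40
Total COGS = $2,248.80 + $2,777.40 = $5,026.20
Ending inventory: 123 @ $11.20 + 79 @ $6.10 + 69 @ $7.25 = $2,359.75

COGS = $5,026.20; ending inventory = $2,359.75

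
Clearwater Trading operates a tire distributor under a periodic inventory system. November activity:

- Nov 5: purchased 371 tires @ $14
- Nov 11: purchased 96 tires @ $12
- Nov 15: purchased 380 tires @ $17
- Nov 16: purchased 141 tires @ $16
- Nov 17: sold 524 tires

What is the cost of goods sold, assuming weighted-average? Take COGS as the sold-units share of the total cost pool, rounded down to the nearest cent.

Nov 17, sell 524: 524/988 × $15,062.00 → $7,988.34
Ending inventory (cost pool remaining) = $7,073.66

COGS = $7,988.34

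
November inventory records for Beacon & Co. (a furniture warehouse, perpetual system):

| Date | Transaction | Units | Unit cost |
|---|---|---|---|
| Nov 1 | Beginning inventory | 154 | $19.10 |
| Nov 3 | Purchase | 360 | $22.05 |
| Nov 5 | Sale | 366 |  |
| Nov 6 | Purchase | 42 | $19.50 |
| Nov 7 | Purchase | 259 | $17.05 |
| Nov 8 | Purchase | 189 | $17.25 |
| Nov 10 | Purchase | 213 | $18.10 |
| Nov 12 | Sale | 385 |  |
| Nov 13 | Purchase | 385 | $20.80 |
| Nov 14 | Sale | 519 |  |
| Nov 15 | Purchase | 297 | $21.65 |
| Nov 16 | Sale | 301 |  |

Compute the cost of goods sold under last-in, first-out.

Nov 5, 366 sold [LIFO — newest first]: 360 @ $22.05 + 6 @ $19.10 = $8,052.60
Nov 12, 385 sold [LIFO — newest first]: 213 @ $18.10 + 172 @ $17.25 = $6,822.30
Nov 14, 519 sold [LIFO — newest first]: 385 @ $20.80 + 17 @ $17.25 + 117 @ $17.05 = $10,296.10
Nov 16, 301 sold [LIFO — newest first]: 297 @ $21.65 + 4 @ $17.05 = $6,498.25
Total COGS = $8,052.60 + $6,822.30 + $10,296.10 + $6,498.25 = $31,669.25
Ending inventory: 148 @ $19.10 + 42 @ $19.50 + 138 @ $17.05 = $5,998.70

COGS = $31,669.25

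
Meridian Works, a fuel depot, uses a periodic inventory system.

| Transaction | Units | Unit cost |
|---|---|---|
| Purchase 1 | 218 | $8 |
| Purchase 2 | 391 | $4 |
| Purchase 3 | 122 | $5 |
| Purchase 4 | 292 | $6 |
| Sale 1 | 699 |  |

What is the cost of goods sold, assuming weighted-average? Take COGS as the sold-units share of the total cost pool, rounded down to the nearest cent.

COGS = $3,874.22

Sale 1, sell 699: 699/1023 × $5,670.00 → $3,874.22
Ending inventory (cost pool remaining) = $1,795.78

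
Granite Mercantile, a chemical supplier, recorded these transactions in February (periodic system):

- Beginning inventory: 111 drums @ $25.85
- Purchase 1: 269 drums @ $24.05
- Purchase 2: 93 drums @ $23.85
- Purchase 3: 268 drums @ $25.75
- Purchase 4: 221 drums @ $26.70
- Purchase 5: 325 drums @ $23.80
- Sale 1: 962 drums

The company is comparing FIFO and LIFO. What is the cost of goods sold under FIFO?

COGS = $24,358.55

FIFO COGS: 111 @ $25.85 + 269 @ $24.05 + 93 @ $23.85 + 268 @ $25.75 + 221 @ $26.70 = $24,358.55
LIFO COGS: 325 @ $23.80 + 221 @ $26.70 + 268 @ $25.75 + 93 @ $23.85 + 55 @ $24.05 = $24,077.50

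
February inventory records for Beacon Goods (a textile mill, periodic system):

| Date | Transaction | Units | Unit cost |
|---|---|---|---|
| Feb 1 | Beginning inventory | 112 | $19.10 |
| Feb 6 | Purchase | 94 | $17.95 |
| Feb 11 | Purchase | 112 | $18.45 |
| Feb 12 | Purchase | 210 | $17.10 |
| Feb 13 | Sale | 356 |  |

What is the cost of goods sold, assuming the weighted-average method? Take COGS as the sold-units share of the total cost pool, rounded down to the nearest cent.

Feb 13, sell 356: 356/528 × $9,483.90 → $6,394.44
Ending inventory (cost pool remaining) = $3,089.46

COGS = $6,394.44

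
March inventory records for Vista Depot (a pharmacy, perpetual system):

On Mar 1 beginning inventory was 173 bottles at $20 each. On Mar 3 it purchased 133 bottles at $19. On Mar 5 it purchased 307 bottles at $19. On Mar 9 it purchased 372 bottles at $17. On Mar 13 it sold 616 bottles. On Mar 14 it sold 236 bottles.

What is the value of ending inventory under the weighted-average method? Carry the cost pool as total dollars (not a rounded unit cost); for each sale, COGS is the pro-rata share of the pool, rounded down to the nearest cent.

Ending inventory = $2,449.91

After Mar 1: 173 on hand, pool $3,460.00 (≈ $20.0000 each)
After Mar 3: 306 on hand, pool $5,987.00 (≈ $19.5654 each)
After Mar 5: 613 on hand, pool $11,820.00 (≈ $19.2822 each)
After Mar 9: 985 on hand, pool $18,144.00 (≈ $18.4203 each)
Mar 13, sell 616: 616/985 × $18,144.00 → $11,346.90
Mar 14, sell 236: 236/369 × $6,797.10 → $4,347.19
Total COGS = $11,346.90 + $4,347.19 = $15,694.09
Ending inventory (cost pool remaining) = $2,449.91
Check: goods available $18,144.00 = COGS $15,694.09 + ending $2,449.91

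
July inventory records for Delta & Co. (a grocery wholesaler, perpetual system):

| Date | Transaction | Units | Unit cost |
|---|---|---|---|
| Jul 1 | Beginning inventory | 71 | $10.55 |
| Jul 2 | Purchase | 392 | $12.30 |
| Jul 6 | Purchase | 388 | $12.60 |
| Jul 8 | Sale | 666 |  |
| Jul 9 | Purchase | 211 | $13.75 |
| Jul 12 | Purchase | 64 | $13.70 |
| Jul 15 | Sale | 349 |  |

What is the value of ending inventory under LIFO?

Jul 8, 666 sold [LIFO — newest first]: 388 @ $12.60 + 278 @ $12.30 = $8,308.20
Jul 15, 349 sold [LIFO — newest first]: 64 @ $13.70 + 211 @ $13.75 + 74 @ $12.30 = $4,688.25
Total COGS = $8,308.20 + $4,688.25 = $12,996.45
Ending inventory: 71 @ $10.55 + 40 @ $12.30 = $1,241.05

Ending inventory = $1,241.05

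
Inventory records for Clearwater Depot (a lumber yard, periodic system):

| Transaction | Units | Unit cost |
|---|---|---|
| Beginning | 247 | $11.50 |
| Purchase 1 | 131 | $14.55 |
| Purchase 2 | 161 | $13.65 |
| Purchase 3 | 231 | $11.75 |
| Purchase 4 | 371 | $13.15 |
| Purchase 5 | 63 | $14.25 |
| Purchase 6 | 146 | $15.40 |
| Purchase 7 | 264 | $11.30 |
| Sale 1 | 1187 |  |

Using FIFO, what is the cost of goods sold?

COGS = $15,192.60

Sale 1 (1187) [FIFO — oldest first]: 247 @ $11.50 + 131 @ $14.55 + 161 @ $13.65 + 231 @ $11.75 + 371 @ $13.15 + 46 @ $14.25 = $15,192.60
Ending inventory: 17 @ $14.25 + 146 @ $15.40 + 264 @ $11.30 = $5,473.85
Check: goods available $20,666.45 = COGS $15,192.60 + ending $5,473.85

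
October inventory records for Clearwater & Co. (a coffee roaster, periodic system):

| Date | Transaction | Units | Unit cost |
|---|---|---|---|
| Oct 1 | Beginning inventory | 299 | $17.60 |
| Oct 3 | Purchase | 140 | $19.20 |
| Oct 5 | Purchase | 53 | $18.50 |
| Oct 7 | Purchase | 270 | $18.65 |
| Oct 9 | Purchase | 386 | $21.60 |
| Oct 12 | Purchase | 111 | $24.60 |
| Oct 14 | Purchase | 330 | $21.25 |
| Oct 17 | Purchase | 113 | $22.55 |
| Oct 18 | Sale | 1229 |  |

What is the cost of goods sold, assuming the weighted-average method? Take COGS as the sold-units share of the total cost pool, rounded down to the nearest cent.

COGS = $24,980.94

Oct 18, sell 1229: 1229/1702 × $34,595.25 → $24,980.94
Ending inventory (cost pool remaining) = $9,614.31
Check: goods available $34,595.25 = COGS $24,980.94 + ending $9,614.31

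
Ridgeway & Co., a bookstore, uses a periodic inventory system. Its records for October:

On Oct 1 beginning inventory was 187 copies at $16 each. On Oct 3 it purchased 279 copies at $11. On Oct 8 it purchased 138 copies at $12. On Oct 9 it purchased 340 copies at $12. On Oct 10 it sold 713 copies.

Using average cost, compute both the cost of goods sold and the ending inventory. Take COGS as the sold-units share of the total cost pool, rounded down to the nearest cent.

COGS = $8,910.23; ending inventory = $2,886.77

Oct 10, sell 713: 713/944 × $11,797.00 → $8,910.23
Ending inventory (cost pool remaining) = $2,886.77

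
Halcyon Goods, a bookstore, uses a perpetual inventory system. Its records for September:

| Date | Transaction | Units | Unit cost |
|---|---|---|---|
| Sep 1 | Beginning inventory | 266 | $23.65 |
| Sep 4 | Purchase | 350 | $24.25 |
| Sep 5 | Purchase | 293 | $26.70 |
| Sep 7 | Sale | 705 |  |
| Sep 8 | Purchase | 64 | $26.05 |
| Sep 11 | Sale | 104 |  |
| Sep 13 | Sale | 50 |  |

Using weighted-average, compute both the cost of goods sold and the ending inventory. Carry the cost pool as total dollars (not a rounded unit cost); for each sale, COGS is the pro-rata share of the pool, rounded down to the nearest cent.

After Sep 1: 266 on hand, pool $6,290.90 (≈ $23.6500 each)
After Sep 4: 616 on hand, pool $14,778.40 (≈ $23.9909 each)
After Sep 5: 909 on hand, pool $22,601.50 (≈ $24.8641 each)
Sep 7, sell 705: 705/909 × $22,601.50 → $17,529.21
After Sep 8: 268 on hand, pool $6,739.49 (≈ $25.1474 each)
Sep 11, sell 104: 104/268 × $6,739.49 → $2,615.32
Sep 13, sell 50: 50/164 × $4,124.17 → $1,257.36
Total COGS = $17,529.21 + $2,615.32 + $1,257.36 = $21,401.89
Ending inventory (cost pool remaining) = $2,866.81

COGS = $21,401.89; ending inventory = $2,866.81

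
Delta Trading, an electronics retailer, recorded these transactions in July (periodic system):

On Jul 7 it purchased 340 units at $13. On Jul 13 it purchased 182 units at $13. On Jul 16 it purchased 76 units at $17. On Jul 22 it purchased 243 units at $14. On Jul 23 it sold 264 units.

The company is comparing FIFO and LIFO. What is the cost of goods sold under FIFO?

FIFO COGS: 264 @ $13 = $3,432
LIFO COGS: 243 @ $14 + 21 @ $17 = $3,759

COGS = $3,432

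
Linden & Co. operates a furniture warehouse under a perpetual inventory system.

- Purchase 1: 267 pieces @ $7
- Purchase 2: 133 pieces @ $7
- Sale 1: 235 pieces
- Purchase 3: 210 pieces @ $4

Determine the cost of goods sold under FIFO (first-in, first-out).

COGS = $1,645

Sale 1 (235) [FIFO — oldest first]: 235 @ $7 = $1,645
Ending inventory: 32 @ $7 + 133 @ $7 + 210 @ $4 = $1,995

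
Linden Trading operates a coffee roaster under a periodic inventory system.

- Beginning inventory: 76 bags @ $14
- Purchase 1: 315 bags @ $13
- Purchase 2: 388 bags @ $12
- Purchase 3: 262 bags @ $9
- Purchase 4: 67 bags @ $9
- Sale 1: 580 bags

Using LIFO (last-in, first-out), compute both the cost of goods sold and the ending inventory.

Sale 1 (580) [LIFO — newest first]: 67 @ $9 + 262 @ $9 + 251 @ $12 = $5,973
Ending inventory: 76 @ $14 + 315 @ $13 + 137 @ $12 = $6,803

COGS = $5,973; ending inventory = $6,803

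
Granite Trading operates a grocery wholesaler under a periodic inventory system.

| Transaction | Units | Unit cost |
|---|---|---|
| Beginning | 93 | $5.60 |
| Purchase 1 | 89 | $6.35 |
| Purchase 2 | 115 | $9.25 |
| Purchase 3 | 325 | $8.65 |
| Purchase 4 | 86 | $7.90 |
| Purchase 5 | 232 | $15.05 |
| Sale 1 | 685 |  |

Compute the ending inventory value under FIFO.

Sale 1 (685) [FIFO — oldest first]: 93 @ $5.60 + 89 @ $6.35 + 115 @ $9.25 + 325 @ $8.65 + 63 @ $7.90 = $5,458.65
Ending inventory: 23 @ $7.90 + 232 @ $15.05 = $3,673.30

Ending inventory = $3,673.30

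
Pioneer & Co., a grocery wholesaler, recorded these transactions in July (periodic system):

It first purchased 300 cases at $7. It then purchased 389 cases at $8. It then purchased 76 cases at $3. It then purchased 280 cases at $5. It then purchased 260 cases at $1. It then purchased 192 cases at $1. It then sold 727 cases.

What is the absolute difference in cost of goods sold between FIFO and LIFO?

FIFO COGS: 300 @ $7 + 389 @ $8 + 38 @ $3 = $5,326
LIFO COGS: 192 @ $1 + 260 @ $1 + 275 @ $5 = $1,827
Difference = |$5,326 − $1,827| = $3,499

$3,499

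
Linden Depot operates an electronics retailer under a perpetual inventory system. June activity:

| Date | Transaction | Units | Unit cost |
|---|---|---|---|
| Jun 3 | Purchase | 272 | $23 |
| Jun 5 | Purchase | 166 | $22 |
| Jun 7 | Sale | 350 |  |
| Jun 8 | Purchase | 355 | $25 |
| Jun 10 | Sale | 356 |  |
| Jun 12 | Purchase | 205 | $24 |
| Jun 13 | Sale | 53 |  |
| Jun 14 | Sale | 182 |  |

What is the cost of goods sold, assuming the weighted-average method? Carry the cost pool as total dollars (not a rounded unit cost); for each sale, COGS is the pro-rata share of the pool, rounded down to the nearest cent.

After Jun 3: 272 on hand, pool $6,256.00 (≈ $23.0000 each)
After Jun 5: 438 on hand, pool $9,908.00 (≈ $22.6210 each)
Jun 7, sell 350: 350/438 × $9,908.00 → $7,917.35
After Jun 8: 443 on hand, pool $10,865.65 (≈ $24.5274 each)
Jun 10, sell 356: 356/443 × $10,865.65 → $8,731.76
After Jun 12: 292 on hand, pool $7,053.89 (≈ $24.1572 each)
Jun 13, sell 53: 53/292 × $7,053.89 → $1,280.32
Jun 14, sell 182: 182/239 × $5,773.57 → $4,396.60
Total COGS = $7,917.35 + $8,731.76 + $1,280.32 + $4,396.60 = $22,326.03
Ending inventory (cost pool remaining) = $1,376.97
Check: goods available $23,703.00 = COGS $22,326.03 + ending $1,376.97

COGS = $22,326.03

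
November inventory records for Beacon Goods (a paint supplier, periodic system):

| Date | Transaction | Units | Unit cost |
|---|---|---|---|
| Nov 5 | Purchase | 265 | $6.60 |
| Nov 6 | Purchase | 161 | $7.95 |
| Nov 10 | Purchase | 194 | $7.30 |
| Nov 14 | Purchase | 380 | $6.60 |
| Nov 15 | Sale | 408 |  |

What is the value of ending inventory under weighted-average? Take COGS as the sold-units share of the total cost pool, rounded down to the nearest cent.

Ending inventory = $4,116.27

Nov 15, sell 408: 408/1000 × $6,953.15 → $2,836.88
Ending inventory (cost pool remaining) = $4,116.27
Check: goods available $6,953.15 = COGS $2,836.88 + ending $4,116.27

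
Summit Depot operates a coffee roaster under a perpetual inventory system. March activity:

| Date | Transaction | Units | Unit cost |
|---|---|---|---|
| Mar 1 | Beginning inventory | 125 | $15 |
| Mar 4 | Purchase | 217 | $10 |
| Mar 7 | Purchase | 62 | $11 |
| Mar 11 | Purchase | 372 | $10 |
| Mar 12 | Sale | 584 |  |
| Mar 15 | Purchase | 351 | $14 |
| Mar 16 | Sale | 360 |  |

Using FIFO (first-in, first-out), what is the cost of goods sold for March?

Mar 12, 584 sold [FIFO — oldest first]: 125 @ $15 + 217 @ $10 + 62 @ $11 + 180 @ $10 = $6,527
Mar 16, 360 sold [FIFO — oldest first]: 192 @ $10 + 168 @ $14 = $4,272
Total COGS = $6,527 + $4,272 = $10,799
Ending inventory: 183 @ $14 = $2,562

COGS = $10,799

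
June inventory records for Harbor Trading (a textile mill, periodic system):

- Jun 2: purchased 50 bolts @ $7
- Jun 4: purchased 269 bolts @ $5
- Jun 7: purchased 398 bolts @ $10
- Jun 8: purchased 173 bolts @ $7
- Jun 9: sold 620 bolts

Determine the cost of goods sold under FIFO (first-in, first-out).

Jun 9, 620 sold [FIFO — oldest first]: 50 @ $7 + 269 @ $5 + 301 @ $10 = $4,705
Ending inventory: 97 @ $10 + 173 @ $7 = $2,181

COGS = $4,705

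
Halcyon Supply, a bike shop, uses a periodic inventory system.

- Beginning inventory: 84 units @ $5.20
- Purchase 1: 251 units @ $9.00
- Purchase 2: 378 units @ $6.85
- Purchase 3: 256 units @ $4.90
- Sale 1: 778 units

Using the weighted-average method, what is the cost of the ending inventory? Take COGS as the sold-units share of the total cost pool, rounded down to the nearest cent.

Sale 1, sell 778: 778/969 × $6,539.50 → $5,250.49
Ending inventory (cost pool remaining) = $1,289.01
Check: goods available $6,539.50 = COGS $5,250.49 + ending $1,289.01

Ending inventory = $1,289.01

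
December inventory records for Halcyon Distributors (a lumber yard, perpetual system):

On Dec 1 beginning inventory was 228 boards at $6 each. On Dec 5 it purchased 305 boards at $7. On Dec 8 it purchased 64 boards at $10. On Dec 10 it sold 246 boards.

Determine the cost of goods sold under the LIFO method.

Dec 10, 246 sold [LIFO — newest first]: 64 @ $10 + 182 @ $7 = $1,914
Ending inventory: 228 @ $6 + 123 @ $7 = $2,229

COGS = $1,914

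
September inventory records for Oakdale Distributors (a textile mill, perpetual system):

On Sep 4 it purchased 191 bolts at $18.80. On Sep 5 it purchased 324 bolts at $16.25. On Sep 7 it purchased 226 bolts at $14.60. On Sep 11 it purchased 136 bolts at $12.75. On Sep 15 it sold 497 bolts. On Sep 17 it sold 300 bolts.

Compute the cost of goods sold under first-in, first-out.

Sep 15, 497 sold [FIFO — oldest first]: 191 @ $18.80 + 306 @ $16.25 = $8,563.30
Sep 17, 300 sold [FIFO — oldest first]: 18 @ $16.25 + 226 @ $14.60 + 56 @ $12.75 = $4,306.10
Total COGS = $8,563.30 + $4,306.10 = $12,869.40
Ending inventory: 80 @ $12.75 = $1,020.00
Check: goods available $13,889.40 = COGS $12,869.40 + ending $1,020.00

COGS = $12,869.40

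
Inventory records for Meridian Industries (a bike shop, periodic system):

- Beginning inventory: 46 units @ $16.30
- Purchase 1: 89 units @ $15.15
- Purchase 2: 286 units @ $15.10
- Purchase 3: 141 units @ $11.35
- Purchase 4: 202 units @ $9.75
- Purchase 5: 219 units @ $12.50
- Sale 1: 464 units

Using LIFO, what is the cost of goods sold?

Sale 1 (464) [LIFO — newest first]: 219 @ $12.50 + 202 @ $9.75 + 43 @ $11.35 = $5,195.05
Ending inventory: 46 @ $16.30 + 89 @ $15.15 + 286 @ $15.10 + 98 @ $11.35 = $7,529.05
Check: goods available $12,724.10 = COGS $5,195.05 + ending $7,529.05

COGS = $5,195.05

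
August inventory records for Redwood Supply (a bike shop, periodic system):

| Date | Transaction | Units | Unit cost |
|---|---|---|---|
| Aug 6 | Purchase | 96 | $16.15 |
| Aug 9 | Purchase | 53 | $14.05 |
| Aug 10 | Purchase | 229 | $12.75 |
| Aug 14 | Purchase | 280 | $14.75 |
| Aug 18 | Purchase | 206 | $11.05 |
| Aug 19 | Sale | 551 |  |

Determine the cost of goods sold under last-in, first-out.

COGS = $7,235.05

Aug 19, 551 sold [LIFO — newest first]: 206 @ $11.05 + 280 @ $14.75 + 65 @ $12.75 = $7,235.05
Ending inventory: 96 @ $16.15 + 53 @ $14.05 + 164 @ $12.75 = $4,386.05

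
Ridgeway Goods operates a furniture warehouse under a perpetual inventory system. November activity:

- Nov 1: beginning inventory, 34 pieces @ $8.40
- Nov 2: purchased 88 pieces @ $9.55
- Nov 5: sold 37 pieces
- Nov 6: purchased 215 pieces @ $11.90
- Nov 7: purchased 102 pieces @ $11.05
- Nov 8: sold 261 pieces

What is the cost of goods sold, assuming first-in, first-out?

COGS = $3,220.40

Nov 5, 37 sold [FIFO — oldest first]: 34 @ $8.40 + 3 @ $9.55 = $314.25
Nov 8, 261 sold [FIFO — oldest first]: 85 @ $9.55 + 176 @ $11.90 = $2,906.15
Total COGS = $314.25 + $2,906.15 = $3,220.40
Ending inventory: 39 @ $11.90 + 102 @ $11.05 = $1,591.20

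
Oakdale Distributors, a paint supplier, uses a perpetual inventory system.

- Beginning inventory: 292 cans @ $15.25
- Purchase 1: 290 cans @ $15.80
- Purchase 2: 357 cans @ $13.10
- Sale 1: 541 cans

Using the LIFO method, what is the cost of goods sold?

Sale 1 (541) [LIFO — newest first]: 357 @ $13.10 + 184 @ $15.80 = $7,583.90
Ending inventory: 292 @ $15.25 + 106 @ $15.80 = $6,127.80
Check: goods available $13,711.70 = COGS $7,583.90 + ending $6,127.80

COGS = $7,583.90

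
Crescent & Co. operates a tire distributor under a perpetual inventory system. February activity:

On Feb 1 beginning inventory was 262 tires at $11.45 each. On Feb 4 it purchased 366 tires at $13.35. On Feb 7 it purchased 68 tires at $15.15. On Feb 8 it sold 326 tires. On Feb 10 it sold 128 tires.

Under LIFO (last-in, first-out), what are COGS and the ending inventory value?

COGS = $6,145.30; ending inventory = $2,770.90

Feb 8, 326 sold [LIFO — newest first]: 68 @ $15.15 + 258 @ $13.35 = $4,474.50
Feb 10, 128 sold [LIFO — newest first]: 108 @ $13.35 + 20 @ $11.45 = $1,670.80
Total COGS = $4,474.50 + $1,670.80 = $6,145.30
Ending inventory: 242 @ $11.45 = $2,770.90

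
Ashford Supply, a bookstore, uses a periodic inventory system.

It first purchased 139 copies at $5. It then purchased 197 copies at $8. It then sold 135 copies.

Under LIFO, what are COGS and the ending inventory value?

Sale 1 (135) [LIFO — newest first]: 135 @ $8 = $1,080
Ending inventory: 139 @ $5 + 62 @ $8 = $1,191

COGS = $1,080; ending inventory = $1,191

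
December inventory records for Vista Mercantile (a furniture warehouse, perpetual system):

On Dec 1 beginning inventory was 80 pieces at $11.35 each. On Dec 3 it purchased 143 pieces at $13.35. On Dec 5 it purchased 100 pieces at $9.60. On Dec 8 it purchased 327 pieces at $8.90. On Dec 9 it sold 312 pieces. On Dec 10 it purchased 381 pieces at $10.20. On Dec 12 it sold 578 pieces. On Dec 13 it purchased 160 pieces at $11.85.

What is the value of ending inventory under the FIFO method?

Ending inventory = $3,334.20

Dec 9, 312 sold [FIFO — oldest first]: 80 @ $11.35 + 143 @ $13.35 + 89 @ $9.60 = $3,671.45
Dec 12, 578 sold [FIFO — oldest first]: 11 @ $9.60 + 327 @ $8.90 + 240 @ $10.20 = $5,463.90
Total COGS = $3,671.45 + $5,463.90 = $9,135.35
Ending inventory: 141 @ $10.20 + 160 @ $11.85 = $3,334.20
Check: goods available $12,469.55 = COGS $9,135.35 + ending $3,334.20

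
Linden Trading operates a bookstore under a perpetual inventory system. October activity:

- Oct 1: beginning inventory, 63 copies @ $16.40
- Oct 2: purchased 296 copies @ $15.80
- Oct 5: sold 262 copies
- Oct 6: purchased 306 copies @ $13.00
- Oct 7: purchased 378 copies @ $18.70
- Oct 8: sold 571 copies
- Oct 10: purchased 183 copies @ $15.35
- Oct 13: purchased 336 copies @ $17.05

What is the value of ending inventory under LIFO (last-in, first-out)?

Oct 5, 262 sold [LIFO — newest first]: 262 @ $15.80 = $4,139.60
Oct 8, 571 sold [LIFO — newest first]: 378 @ $18.70 + 193 @ $13.00 = $9,577.60
Total COGS = $4,139.60 + $9,577.60 = $13,717.20
Ending inventory: 63 @ $16.40 + 34 @ $15.80 + 113 @ $13.00 + 183 @ $15.35 + 336 @ $17.05 = $11,577.25

Ending inventory = $11,577.25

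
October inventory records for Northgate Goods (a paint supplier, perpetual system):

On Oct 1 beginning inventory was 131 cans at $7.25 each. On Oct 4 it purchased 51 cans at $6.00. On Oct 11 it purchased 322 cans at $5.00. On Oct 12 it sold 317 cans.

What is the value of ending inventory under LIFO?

Oct 12, 317 sold [LIFO — newest first]: 317 @ $5.00 = $1,585.00
Ending inventory: 131 @ $7.25 + 51 @ $6.00 + 5 @ $5.00 = $1,280.75
Check: goods available $2,865.75 = COGS $1,585.00 + ending $1,280.75

Ending inventory = $1,280.75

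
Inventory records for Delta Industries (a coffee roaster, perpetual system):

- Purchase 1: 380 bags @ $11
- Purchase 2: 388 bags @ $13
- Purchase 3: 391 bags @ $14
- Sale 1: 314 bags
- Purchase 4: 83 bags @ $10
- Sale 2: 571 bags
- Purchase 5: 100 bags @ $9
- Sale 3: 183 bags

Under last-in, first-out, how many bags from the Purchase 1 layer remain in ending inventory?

274

Sale 1 (314) [LIFO — newest first]: 314 @ $14 = $4,396
Sale 2 (571) [LIFO — newest first]: 83 @ $10 + 77 @ $14 + 388 @ $13 + 23 @ $11 = $7,205
Sale 3 (183) [LIFO — newest first]: 100 @ $9 + 83 @ $11 = $1,813
Total COGS = $4,396 + $7,205 + $1,813 = $13,414
Ending inventory: 274 @ $11 = $3,014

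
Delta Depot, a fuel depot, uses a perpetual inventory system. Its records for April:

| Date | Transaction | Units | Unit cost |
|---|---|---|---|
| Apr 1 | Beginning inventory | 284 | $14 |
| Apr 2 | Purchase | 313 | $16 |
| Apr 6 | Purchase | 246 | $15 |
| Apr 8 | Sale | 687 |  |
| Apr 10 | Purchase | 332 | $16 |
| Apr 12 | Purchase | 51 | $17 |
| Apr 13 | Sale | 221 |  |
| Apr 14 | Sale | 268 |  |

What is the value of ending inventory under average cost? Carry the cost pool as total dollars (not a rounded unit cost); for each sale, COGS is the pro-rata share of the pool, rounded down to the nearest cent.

After Apr 1: 284 on hand, pool $3,976.00 (≈ $14.0000 each)
After Apr 2: 597 on hand, pool $8,984.00 (≈ $15.0486 each)
After Apr 6: 843 on hand, pool $12,674.00 (≈ $15.0344 each)
Apr 8, sell 687: 687/843 × $12,674.00 → $10,328.63
After Apr 10: 488 on hand, pool $7,657.37 (≈ $15.6913 each)
After Apr 12: 539 on hand, pool $8,524.37 (≈ $15.8152 each)
Apr 13, sell 221: 221/539 × $8,524.37 → $3,495.14
Apr 14, sell 268: 268/318 × $5,029.23 → $4,238.47
Total COGS = $10,328.63 + $3,495.14 + $4,238.47 = $18,062.24
Ending inventory (cost pool remaining) = $790.76

Ending inventory = $790.76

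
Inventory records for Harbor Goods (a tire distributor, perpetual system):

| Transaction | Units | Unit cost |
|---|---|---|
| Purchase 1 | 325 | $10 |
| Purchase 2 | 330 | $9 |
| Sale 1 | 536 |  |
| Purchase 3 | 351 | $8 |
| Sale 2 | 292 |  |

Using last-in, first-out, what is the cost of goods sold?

Sale 1 (536) [LIFO — newest first]: 330 @ $9 + 206 @ $10 = $5,030
Sale 2 (292) [LIFO — newest first]: 292 @ $8 = $2,336
Total COGS = $5,030 + $2,336 = $7,366
Ending inventory: 119 @ $10 + 59 @ $8 = $1,662

COGS = $7,366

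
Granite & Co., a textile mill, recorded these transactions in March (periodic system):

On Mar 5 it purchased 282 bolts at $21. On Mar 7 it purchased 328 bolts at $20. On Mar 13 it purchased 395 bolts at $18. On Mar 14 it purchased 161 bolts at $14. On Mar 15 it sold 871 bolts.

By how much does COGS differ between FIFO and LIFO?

$1,516

FIFO COGS: 282 @ $21 + 328 @ $20 + 261 @ $18 = $17,180
LIFO COGS: 161 @ $14 + 395 @ $18 + 315 @ $20 = $15,664
Difference = |$17,180 − $15,664| = $1,516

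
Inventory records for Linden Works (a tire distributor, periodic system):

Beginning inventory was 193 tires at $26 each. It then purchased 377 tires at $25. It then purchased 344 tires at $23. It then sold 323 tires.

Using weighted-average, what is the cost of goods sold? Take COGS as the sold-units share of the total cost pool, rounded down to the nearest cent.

COGS = $7,900.07

Sale 1, sell 323: 323/914 × $22,355.00 → $7,900.07
Ending inventory (cost pool remaining) = $14,454.93
Check: goods available $22,355.00 = COGS $7,900.07 + ending $14,454.93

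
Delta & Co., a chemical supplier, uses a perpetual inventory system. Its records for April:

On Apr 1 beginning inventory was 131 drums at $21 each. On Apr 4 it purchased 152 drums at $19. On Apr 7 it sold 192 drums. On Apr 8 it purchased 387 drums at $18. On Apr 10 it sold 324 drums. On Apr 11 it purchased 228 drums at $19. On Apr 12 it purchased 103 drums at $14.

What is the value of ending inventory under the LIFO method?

Ending inventory = $8,819

Apr 7, 192 sold [LIFO — newest first]: 152 @ $19 + 40 @ $21 = $3,728
Apr 10, 324 sold [LIFO — newest first]: 324 @ $18 = $5,832
Total COGS = $3,728 + $5,832 = $9,560
Ending inventory: 91 @ $21 + 63 @ $18 + 228 @ $19 + 103 @ $14 = $8,819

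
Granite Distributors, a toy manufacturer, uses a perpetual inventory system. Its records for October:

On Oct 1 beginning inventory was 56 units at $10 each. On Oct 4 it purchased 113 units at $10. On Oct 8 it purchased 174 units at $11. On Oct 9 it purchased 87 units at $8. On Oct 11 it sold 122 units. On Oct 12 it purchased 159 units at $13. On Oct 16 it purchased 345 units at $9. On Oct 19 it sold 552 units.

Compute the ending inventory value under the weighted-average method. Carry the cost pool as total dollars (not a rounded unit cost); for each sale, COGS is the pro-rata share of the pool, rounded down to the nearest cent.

Ending inventory = $2,642.27

After Oct 1: 56 on hand, pool $560.00 (≈ $10.0000 each)
After Oct 4: 169 on hand, pool $1,690.00 (≈ $10.0000 each)
After Oct 8: 343 on hand, pool $3,604.00 (≈ $10.5073 each)
After Oct 9: 430 on hand, pool $4,300.00 (≈ $10.0000 each)
Oct 11, sell 122: 122/430 × $4,300.00 → $1,220.00
After Oct 12: 467 on hand, pool $5,147.00 (≈ $11.0214 each)
After Oct 16: 812 on hand, pool $8,252.00 (≈ $10.1626 each)
Oct 19, sell 552: 552/812 × $8,252.00 → $5,609.73
Total COGS = $1,220.00 + $5,609.73 = $6,829.73
Ending inventory (cost pool remaining) = $2,642.27
Check: goods available $9,472.00 = COGS $6,829.73 + ending $2,642.27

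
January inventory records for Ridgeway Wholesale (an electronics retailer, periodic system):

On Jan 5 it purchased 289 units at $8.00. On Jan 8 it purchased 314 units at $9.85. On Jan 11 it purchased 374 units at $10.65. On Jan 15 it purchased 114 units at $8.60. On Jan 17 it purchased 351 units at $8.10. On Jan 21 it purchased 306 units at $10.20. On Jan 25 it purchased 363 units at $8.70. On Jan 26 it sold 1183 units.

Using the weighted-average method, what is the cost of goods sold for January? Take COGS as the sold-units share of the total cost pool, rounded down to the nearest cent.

Jan 26, sell 1183: 1183/2111 × $19,490.80 → $10,922.60
Ending inventory (cost pool remaining) = $8,568.20
Check: goods available $19,490.80 = COGS $10,922.60 + ending $8,568.20

COGS = $10,922.60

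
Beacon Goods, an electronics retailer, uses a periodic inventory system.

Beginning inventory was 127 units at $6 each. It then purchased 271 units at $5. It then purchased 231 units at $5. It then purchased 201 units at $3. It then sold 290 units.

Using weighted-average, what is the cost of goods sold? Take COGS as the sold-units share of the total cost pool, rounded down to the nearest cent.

Sale 1, sell 290: 290/830 × $3,875.00 → $1,353.91
Ending inventory (cost pool remaining) = $2,521.09
Check: goods available $3,875.00 = COGS $1,353.91 + ending $2,521.09

COGS = $1,353.91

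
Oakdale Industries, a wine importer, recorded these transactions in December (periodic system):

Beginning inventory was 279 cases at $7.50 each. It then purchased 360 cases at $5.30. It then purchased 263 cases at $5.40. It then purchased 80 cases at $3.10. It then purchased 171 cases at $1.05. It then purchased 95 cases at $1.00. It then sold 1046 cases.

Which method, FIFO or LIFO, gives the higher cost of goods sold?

FIFO COGS: 279 @ $7.50 + 360 @ $5.30 + 263 @ $5.40 + 80 @ $3.10 + 64 @ $1.05 = $5,735.90
LIFO COGS: 95 @ $1.00 + 171 @ $1.05 + 80 @ $3.10 + 263 @ $5.40 + 360 @ $5.30 + 77 @ $7.50 = $4,428.25

FIFO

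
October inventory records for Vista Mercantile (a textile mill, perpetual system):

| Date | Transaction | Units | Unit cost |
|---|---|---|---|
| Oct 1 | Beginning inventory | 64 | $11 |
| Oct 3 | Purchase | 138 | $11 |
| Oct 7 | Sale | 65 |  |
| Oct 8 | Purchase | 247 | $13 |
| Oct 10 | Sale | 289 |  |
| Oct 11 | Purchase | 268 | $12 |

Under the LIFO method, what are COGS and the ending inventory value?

COGS = $4,388; ending inventory = $4,261

Oct 7, 65 sold [LIFO — newest first]: 65 @ $11 = $715
Oct 10, 289 sold [LIFO — newest first]: 247 @ $13 + 42 @ $11 = $3,673
Total COGS = $715 + $3,673 = $4,388
Ending inventory: 64 @ $11 + 31 @ $11 + 268 @ $12 = $4,261
Check: goods available $8,649 = COGS $4,388 + ending $4,261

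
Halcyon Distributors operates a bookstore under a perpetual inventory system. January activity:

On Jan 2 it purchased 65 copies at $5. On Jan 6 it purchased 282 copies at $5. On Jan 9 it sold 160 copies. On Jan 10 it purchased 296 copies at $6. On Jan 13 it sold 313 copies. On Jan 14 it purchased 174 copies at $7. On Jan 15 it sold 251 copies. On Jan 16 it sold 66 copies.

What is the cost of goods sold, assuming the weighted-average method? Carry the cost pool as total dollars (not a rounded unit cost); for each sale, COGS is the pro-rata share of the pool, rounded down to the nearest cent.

COGS = $4,558.50

After Jan 2: 65 on hand, pool $325.00 (≈ $5.0000 each)
After Jan 6: 347 on hand, pool $1,735.00 (≈ $5.0000 each)
Jan 9, sell 160: 160/347 × $1,735.00 → $800.00
After Jan 10: 483 on hand, pool $2,711.00 (≈ $5.6128 each)
Jan 13, sell 313: 313/483 × $2,711.00 → $1,756.81
After Jan 14: 344 on hand, pool $2,172.19 (≈ $6.3145 each)
Jan 15, sell 251: 251/344 × $2,172.19 → $1,584.94
Jan 16, sell 66: 66/93 × $587.25 → $416.75
Total COGS = $800.00 + $1,756.81 + $1,584.94 + $416.75 = $4,558.50
Ending inventory (cost pool remaining) = $170.50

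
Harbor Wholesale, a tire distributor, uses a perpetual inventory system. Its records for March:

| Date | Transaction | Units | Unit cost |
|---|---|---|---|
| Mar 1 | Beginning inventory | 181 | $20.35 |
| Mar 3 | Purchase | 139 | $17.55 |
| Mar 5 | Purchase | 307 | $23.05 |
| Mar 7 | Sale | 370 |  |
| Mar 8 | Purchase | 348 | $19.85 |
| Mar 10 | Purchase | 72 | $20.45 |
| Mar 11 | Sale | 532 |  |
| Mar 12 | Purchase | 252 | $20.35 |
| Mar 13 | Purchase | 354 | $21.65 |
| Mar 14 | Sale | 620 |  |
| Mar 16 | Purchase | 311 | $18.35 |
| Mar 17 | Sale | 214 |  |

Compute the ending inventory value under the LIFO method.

Mar 7, 370 sold [LIFO — newest first]: 307 @ $23.05 + 63 @ $17.55 = $8,182.00
Mar 11, 532 sold [LIFO — newest first]: 72 @ $20.45 + 348 @ $19.85 + 76 @ $17.55 + 36 @ $20.35 = $10,446.60
Mar 14, 620 sold [LIFO — newest first]: 354 @ $21.65 + 252 @ $20.35 + 14 @ $20.35 = $13,077.20
Mar 17, 214 sold [LIFO — newest first]: 214 @ $18.35 = $3,926.90
Total COGS = $8,182.00 + $10,446.60 + $13,077.20 + $3,926.90 = $35,632.70
Ending inventory: 131 @ $20.35 + 97 @ $18.35 = $4,445.80

Ending inventory = $4,445.80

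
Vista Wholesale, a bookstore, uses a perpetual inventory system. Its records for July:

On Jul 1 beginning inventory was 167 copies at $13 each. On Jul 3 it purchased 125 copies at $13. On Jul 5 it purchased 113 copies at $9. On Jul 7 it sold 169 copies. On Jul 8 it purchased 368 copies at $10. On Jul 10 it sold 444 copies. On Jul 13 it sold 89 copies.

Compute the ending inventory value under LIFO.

Ending inventory = $923

Jul 7, 169 sold [LIFO — newest first]: 113 @ $9 + 56 @ $13 = $1,745
Jul 10, 444 sold [LIFO — newest first]: 368 @ $10 + 69 @ $13 + 7 @ $13 = $4,668
Jul 13, 89 sold [LIFO — newest first]: 89 @ $13 = $1,157
Total COGS = $1,745 + $4,668 + $1,157 = $7,570
Ending inventory: 71 @ $13 = $923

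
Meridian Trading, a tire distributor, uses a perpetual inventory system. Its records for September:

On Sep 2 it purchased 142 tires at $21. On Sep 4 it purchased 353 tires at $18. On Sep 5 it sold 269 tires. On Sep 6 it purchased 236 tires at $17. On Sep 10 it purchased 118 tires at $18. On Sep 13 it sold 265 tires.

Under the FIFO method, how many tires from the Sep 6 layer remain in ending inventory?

197

Sep 5, 269 sold [FIFO — oldest first]: 142 @ $21 + 127 @ $18 = $5,268
Sep 13, 265 sold [FIFO — oldest first]: 226 @ $18 + 39 @ $17 = $4,731
Total COGS = $5,268 + $4,731 = $9,999
Ending inventory: 197 @ $17 + 118 @ $18 = $5,473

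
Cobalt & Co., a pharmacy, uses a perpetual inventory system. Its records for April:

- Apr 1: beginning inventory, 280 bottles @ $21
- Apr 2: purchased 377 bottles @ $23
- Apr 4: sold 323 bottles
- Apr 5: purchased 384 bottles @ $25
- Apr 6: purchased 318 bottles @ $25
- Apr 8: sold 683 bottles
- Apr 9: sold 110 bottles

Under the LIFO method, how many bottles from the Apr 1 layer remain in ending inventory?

243

Apr 4, 323 sold [LIFO — newest first]: 323 @ $23 = $7,429
Apr 8, 683 sold [LIFO — newest first]: 318 @ $25 + 365 @ $25 = $17,075
Apr 9, 110 sold [LIFO — newest first]: 19 @ $25 + 54 @ $23 + 37 @ $21 = $2,494
Total COGS = $7,429 + $17,075 + $2,494 = $26,998
Ending inventory: 243 @ $21 = $5,103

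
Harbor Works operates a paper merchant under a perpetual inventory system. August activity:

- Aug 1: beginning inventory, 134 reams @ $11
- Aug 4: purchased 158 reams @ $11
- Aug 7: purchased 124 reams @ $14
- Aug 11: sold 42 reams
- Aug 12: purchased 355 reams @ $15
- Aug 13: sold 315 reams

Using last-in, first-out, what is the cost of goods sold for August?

Aug 11, 42 sold [LIFO — newest first]: 42 @ $14 = $588
Aug 13, 315 sold [LIFO — newest first]: 315 @ $15 = $4,725
Total COGS = $588 + $4,725 = $5,313
Ending inventory: 134 @ $11 + 158 @ $11 + 82 @ $14 + 40 @ $15 = $4,960

COGS = $5,313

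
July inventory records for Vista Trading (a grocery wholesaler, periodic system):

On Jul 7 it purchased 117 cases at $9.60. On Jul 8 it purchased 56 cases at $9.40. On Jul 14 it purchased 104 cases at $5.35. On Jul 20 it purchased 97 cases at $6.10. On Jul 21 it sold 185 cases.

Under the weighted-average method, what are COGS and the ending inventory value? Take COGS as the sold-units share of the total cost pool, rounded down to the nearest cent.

COGS = $1,383.88; ending inventory = $1,413.82

Jul 21, sell 185: 185/374 × $2,797.70 → $1,383.88
Ending inventory (cost pool remaining) = $1,413.82
Check: goods available $2,797.70 = COGS $1,383.88 + ending $1,413.82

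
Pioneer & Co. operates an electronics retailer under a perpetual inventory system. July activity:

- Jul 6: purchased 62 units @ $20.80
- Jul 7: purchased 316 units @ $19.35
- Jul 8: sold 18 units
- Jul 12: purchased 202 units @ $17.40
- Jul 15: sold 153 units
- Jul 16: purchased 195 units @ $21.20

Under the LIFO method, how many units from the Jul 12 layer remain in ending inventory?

Jul 8, 18 sold [LIFO — newest first]: 18 @ $19.35 = $348.30
Jul 15, 153 sold [LIFO — newest first]: 153 @ $17.40 = $2,662.20
Total COGS = $348.30 + $2,662.20 = $3,010.50
Ending inventory: 62 @ $20.80 + 298 @ $19.35 + 49 @ $17.40 + 195 @ $21.20 = $12,042.50
Check: goods available $15,053.00 = COGS $3,010.50 + ending $12,042.50

49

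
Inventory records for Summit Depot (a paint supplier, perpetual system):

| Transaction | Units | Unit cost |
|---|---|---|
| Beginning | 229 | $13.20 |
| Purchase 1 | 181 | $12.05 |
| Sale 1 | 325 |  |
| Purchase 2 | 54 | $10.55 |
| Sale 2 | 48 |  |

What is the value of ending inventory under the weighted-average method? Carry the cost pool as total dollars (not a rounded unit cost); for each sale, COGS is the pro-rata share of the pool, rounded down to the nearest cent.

After Beginning: 229 on hand, pool $3,022.80 (≈ $13.2000 each)
After Purchase 1: 410 on hand, pool $5,203.85 (≈ $12.6923 each)
Sale 1, sell 325: 325/410 × $5,203.85 → $4,125.00
After Purchase 2: 139 on hand, pool $1,648.55 (≈ $11.8601 each)
Sale 2, sell 48: 48/139 × $1,648.55 → $569.28
Total COGS = $4,125.00 + $569.28 = $4,694.28
Ending inventory (cost pool remaining) = $1,079.27
Check: goods available $5,773.55 = COGS $4,694.28 + ending $1,079.27

Ending inventory = $1,079.27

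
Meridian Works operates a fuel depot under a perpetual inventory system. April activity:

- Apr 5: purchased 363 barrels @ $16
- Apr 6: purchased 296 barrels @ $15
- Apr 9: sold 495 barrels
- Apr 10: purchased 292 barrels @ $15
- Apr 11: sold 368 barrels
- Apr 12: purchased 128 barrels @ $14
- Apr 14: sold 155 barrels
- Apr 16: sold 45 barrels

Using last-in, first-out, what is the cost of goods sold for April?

Apr 9, 495 sold [LIFO — newest first]: 296 @ $15 + 199 @ $16 = $7,624
Apr 11, 368 sold [LIFO — newest first]: 292 @ $15 + 76 @ $16 = $5,596
Apr 14, 155 sold [LIFO — newest first]: 128 @ $14 + 27 @ $16 = $2,224
Apr 16, 45 sold [LIFO — newest first]: 45 @ $16 = $720
Total COGS = $7,624 + $5,596 + $2,224 + $720 = $16,164
Ending inventory: 16 @ $16 = $256

COGS = $16,164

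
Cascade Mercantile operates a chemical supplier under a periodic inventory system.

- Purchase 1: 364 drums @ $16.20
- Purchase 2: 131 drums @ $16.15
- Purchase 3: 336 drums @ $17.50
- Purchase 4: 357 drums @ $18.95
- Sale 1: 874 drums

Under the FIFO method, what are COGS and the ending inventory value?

Sale 1 (874) [FIFO — oldest first]: 364 @ $16.20 + 131 @ $16.15 + 336 @ $17.50 + 43 @ $18.95 = $14,707.30
Ending inventory: 314 @ $18.95 = $5,950.30
Check: goods available $20,657.60 = COGS $14,707.30 + ending $5,950.30

COGS = $14,707.30; ending inventory = $5,950.30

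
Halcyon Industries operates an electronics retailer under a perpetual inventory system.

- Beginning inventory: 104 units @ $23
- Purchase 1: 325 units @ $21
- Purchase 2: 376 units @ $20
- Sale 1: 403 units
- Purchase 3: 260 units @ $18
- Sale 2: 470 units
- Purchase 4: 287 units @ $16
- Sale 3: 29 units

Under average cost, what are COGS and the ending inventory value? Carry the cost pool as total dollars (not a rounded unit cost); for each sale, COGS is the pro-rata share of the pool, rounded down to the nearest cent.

COGS = $18,142.50; ending inventory = $7,866.50

After Beginning: 104 on hand, pool $2,392.00 (≈ $23.0000 each)
After Purchase 1: 429 on hand, pool $9,217.00 (≈ $21.4848 each)
After Purchase 2: 805 on hand, pool $16,737.00 (≈ $20.7913 each)
Sale 1, sell 403: 403/805 × $16,737.00 → $8,378.89
After Purchase 3: 662 on hand, pool $13,038.11 (≈ $19.6950 each)
Sale 2, sell 470: 470/662 × $13,038.11 → $9,256.66
After Purchase 4: 479 on hand, pool $8,373.45 (≈ $17.4811 each)
Sale 3, sell 29: 29/479 × $8,373.45 → $506.95
Total COGS = $8,378.89 + $9,256.66 + $506.95 = $18,142.50
Ending inventory (cost pool remaining) = $7,866.50
Check: goods available $26,009.00 = COGS $18,142.50 + ending $7,866.50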